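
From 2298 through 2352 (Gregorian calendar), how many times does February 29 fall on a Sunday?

2

Leap years in 2298–2352: 13 of them.
Feb 29 weekday advances by 5 (mod 7) from one leap year to the next four years later (or differs when a century non-leap intervenes).
Leap-day weekdays: 2304:Mon 2308:Sat 2312:Thu 2316:Tue 2320:Sun✓ 2324:Fri 2328:Wed 2332:Mon 2336:Sat 2340:Thu 2344:Tue 2348:Sun✓ 2352:Fri
Sunday: 2320, 2348 → 2.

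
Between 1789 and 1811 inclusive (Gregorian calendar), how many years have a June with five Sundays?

7

June has 30 days; it has five Sundays when Sunday falls among the first (month-length − 28) days — i.e. when June 1 is one of Sunday/Saturday.
June 1 by year: 1789:Mon 1790:Tue 1791:Wed 1792:Fri 1793:Sat✓ 1794:Sun✓ 1795:Mon 1796:Wed 1797:Thu 1798:Fri 1799:Sat✓ 1800:Sun✓ 1801:Mon 1802:Tue 1803:Wed 1804:Fri 1805:Sat✓ 1806:Sun✓ 1807:Mon 1808:Wed 1809:Thu 1810:Fri 1811:Sat✓
Years with five Sundays: 1793, 1794, 1799, 1800, 1805, 1806, 1811 → 7.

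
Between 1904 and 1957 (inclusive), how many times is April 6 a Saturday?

8

Track April 6's weekday year by year (advancing +1, or +2 across a Feb 29):
  1904: Wed  1905: Thu (+1)  1906: Fri (+1)  1907: Sat (+1) ✓  1908: Mon (+2)
  1909: Tue (+1)  1910: Wed (+1)  1911: Thu (+1)  1912: Sat (+2) ✓  1913: Sun (+1)
  1914: Mon (+1)  1915: Tue (+1)  1916: Thu (+2)  1917: Fri (+1)  … (26 more years) …
  1944: Thu (+2)  1945: Fri (+1)  1946: Sat (+1) ✓  1947: Sun (+1)  1948: Tue (+2)
  1949: Wed (+1)  1950: Thu (+1)  1951: Fri (+1)  1952: Sun (+2)  1953: Mon (+1)
  1954: Tue (+1)  1955: Wed (+1)  1956: Fri (+2)  1957: Sat (+1) ✓
Saturday years: 1907, 1912, 1918, 1929, 1935, 1940, 1946, 1957 — 8 in total.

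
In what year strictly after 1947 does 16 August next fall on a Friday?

From one year to the next, a fixed date's weekday advances by 1, or by 2 when a Feb 29 lies between the two dates.
1947: August 16 is Saturday.
1948: Monday (+2)
1949: Tuesday (+1)
1950: Wednesday (+1)
1951: Thursday (+1)
1952: Saturday (+2)
1953: Sunday (+1)
1954: Monday (+1)
1955: Tuesday (+1)
1956: Thursday (+2)
1957: Friday (+1)
16 August falls on a Friday in 1957.

1957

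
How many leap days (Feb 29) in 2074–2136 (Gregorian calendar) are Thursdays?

Leap years in 2074–2136: 15 of them.
Feb 29 weekday advances by 5 (mod 7) from one leap year to the next four years later (or differs when a century non-leap intervenes).
Leap-day weekdays: 2076:Sat 2080:Thu✓ 2084:Tue 2088:Sun 2092:Fri 2096:Wed 2104:Fri 2108:Wed 2112:Mon 2116:Sat 2120:Thu✓ 2124:Tue 2128:Sun 2132:Fri 2136:Wed
Thursday: 2080, 2120 → 2.

2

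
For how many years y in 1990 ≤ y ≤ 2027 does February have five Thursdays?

February has 28 days (29 in leap years); it has five Thursdays when Thursday falls among the first (month-length − 28) days — i.e. when February 1 is Thursday in a leap year (never in a common year).
February 1 by year: 1990:Thu 1991:Fri 1992:Sat 1993:Mon 1994:Tue 1995:Wed 1996:Thu✓ 1997:Sat 1998:Sun 1999:Mon 2000:Tue 2001:Thu 2002:Fri 2003:Sat 2004:Sun …(8 more)… 2013:Fri 2014:Sat 2015:Sun 2016:Mon 2017:Wed 2018:Thu 2019:Fri 2020:Sat 2021:Mon 2022:Tue 2023:Wed 2024:Thu✓ 2025:Sat 2026:Sun 2027:Mon
Years with five Thursdays: 1996, 2024 → 2.

2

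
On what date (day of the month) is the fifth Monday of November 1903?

30

November 1, 1903 is a Sunday, so the first Monday is the 2nd.
The fifth Monday is 2 + 28 = 30.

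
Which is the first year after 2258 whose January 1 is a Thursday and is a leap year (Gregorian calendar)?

2280

Jan 1 advances by 2 weekdays after a leap year and by 1 after a common year.
2258: Jan 1 is Friday.
2259: Saturday
2260: Sunday (leap)
2261: Tuesday
2262: Wednesday
2263: Thursday
2264: Friday (leap)
2265: Sunday
2266: Monday
2267: Tuesday
2268: Wednesday (leap)
2269: Friday
2270: Saturday
2271: Sunday
2272: Monday (leap)
2273: Wednesday
2274: Thursday
2275: Friday
2276: Saturday (leap)
2277: Monday
2278: Tuesday
2279: Wednesday
2280: Thursday (leap)
2280 begins on a Thursday and is a leap year.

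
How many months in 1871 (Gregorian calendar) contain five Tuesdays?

A month of length L has five Tuesdays iff its first Tuesday is on day ≤ L−28 (so day 1–3 in a 31-day month, 1–2 in a 30-day month, day 1 in a leap February).
Checking each month of 1871: Jan starts Sun (31d) ✓; Feb starts Wed (28d); Mar starts Wed (31d); Apr starts Sat (30d); May starts Mon (31d) ✓; Jun starts Thu (30d); Jul starts Sat (31d); Aug starts Tue (31d) ✓; Sep starts Fri (30d); Oct starts Sun (31d) ✓; Nov starts Wed (30d); Dec starts Fri (31d).
Five-Tuesday months: January, May, August, October → 4.

4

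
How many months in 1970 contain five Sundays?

4

A month of length L has five Sundays iff its first Sunday is on day ≤ L−28 (so day 1–3 in a 31-day month, 1–2 in a 30-day month, day 1 in a leap February).
Checking each month of 1970: Jan starts Thu (31d); Feb starts Sun (28d); Mar starts Sun (31d) ✓; Apr starts Wed (30d); May starts Fri (31d) ✓; Jun starts Mon (30d); Jul starts Wed (31d); Aug starts Sat (31d) ✓; Sep starts Tue (30d); Oct starts Thu (31d); Nov starts Sun (30d) ✓; Dec starts Tue (31d).
Five-Sunday months: March, May, August, November → 4.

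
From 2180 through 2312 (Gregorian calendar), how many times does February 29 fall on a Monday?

6

Leap years in 2180–2312: 32 of them.
Feb 29 weekday advances by 5 (mod 7) from one leap year to the next four years later (or differs when a century non-leap intervenes).
Leap-day weekdays: 2180:Tue 2184:Sun 2188:Fri 2192:Wed 2196:Mon✓ 2204:Wed 2208:Mon✓ 2212:Sat 2216:Thu 2220:Tue 2224:Sun 2228:Fri 2232:Wed …(6 more)… 2260:Wed 2264:Mon✓ 2268:Sat 2272:Thu 2276:Tue 2280:Sun 2284:Fri 2288:Wed 2292:Mon✓ 2296:Sat 2304:Mon✓ 2308:Sat 2312:Thu
Monday: 2196, 2208, 2236, 2264, 2292, 2304 → 6.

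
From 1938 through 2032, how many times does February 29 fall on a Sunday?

4

Leap years in 1938–2032: 24 of them.
Feb 29 weekday advances by 5 (mod 7) from one leap year to the next four years later (or differs when a century non-leap intervenes).
Leap-day weekdays: 1940:Thu 1944:Tue 1948:Sun✓ 1952:Fri 1956:Wed 1960:Mon 1964:Sat 1968:Thu 1972:Tue 1976:Sun✓ 1980:Fri 1984:Wed 1988:Mon 1992:Sat 1996:Thu 2000:Tue 2004:Sun✓ 2008:Fri 2012:Wed 2016:Mon 2020:Sat 2024:Thu 2028:Tue 2032:Sun✓
Sunday: 1948, 1976, 2004, 2032 → 4.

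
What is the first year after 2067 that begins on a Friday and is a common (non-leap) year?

2077

Jan 1 advances by 2 weekdays after a leap year and by 1 after a common year.
2067: Jan 1 is Saturday.
2068: Sunday (leap)
2069: Tuesday
2070: Wednesday
2071: Thursday
2072: Friday (leap)
2073: Sunday
2074: Monday
2075: Tuesday
2076: Wednesday (leap)
2077: Friday
2077 begins on a Friday and is a common year.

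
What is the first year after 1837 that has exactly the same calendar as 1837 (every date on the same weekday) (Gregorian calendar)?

Two years share a calendar iff Jan 1 falls on the same weekday and both are leap or both are common. 1837: Jan 1 is Sunday, common year.
1838: Jan 1 Monday, common
1839: Jan 1 Tuesday, common
1840: Jan 1 Wednesday, leap
1841: Jan 1 Friday, common
1842: Jan 1 Saturday, common
1843: Jan 1 Sunday, common
1843 matches on both conditions.

1843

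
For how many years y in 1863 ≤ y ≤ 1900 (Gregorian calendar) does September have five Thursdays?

September has 30 days; it has five Thursdays when Thursday falls among the first (month-length − 28) days — i.e. when September 1 is one of Thursday/Wednesday.
September 1 by year: 1863:Tue 1864:Thu✓ 1865:Fri 1866:Sat 1867:Sun 1868:Tue 1869:Wed✓ 1870:Thu✓ 1871:Fri 1872:Sun 1873:Mon 1874:Tue 1875:Wed✓ 1876:Fri 1877:Sat …(8 more)… 1886:Wed✓ 1887:Thu✓ 1888:Sat 1889:Sun 1890:Mon 1891:Tue 1892:Thu✓ 1893:Fri 1894:Sat 1895:Sun 1896:Tue 1897:Wed✓ 1898:Thu✓ 1899:Fri 1900:Sat
Years with five Thursdays: 1864, 1869, 1870, 1875, 1880, 1881, 1886, 1887, 1892, 1897, 1898 → 11.

11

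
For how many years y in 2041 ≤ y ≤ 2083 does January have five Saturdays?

18

January has 31 days; it has five Saturdays when Saturday falls among the first (month-length − 28) days — i.e. when January 1 is one of Saturday/Friday/Thursday.
January 1 by year: 2041:Tue 2042:Wed 2043:Thu✓ 2044:Fri✓ 2045:Sun 2046:Mon 2047:Tue 2048:Wed 2049:Fri✓ 2050:Sat✓ 2051:Sun 2052:Mon 2053:Wed 2054:Thu✓ 2055:Fri✓ …(13 more)… 2069:Tue 2070:Wed 2071:Thu✓ 2072:Fri✓ 2073:Sun 2074:Mon 2075:Tue 2076:Wed 2077:Fri✓ 2078:Sat✓ 2079:Sun 2080:Mon 2081:Wed 2082:Thu✓ 2083:Fri✓
Years with five Saturdays: 2043, 2044, 2049, 2050, 2054, 2055, 2056, 2060, 2061, 2065, 2066, 2067, 2071, 2072, 2077, 2078, 2082, 2083 → 18.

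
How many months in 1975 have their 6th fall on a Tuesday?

1

Check the 6th of each month of 1975: Jan 6: Mon, Feb 6: Thu, Mar 6: Thu, Apr 6: Sun, May 6: Tue, Jun 6: Fri, Jul 6: Sun, Aug 6: Wed, Sep 6: Sat, Oct 6: Mon, Nov 6: Thu, Dec 6: Sat.
Tuesday occurs in May — 1 month.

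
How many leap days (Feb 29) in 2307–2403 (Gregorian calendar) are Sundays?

3

Leap years in 2307–2403: 24 of them.
Feb 29 weekday advances by 5 (mod 7) from one leap year to the next four years later (or differs when a century non-leap intervenes).
Leap-day weekdays: 2308:Sat 2312:Thu 2316:Tue 2320:Sun✓ 2324:Fri 2328:Wed 2332:Mon 2336:Sat 2340:Thu 2344:Tue 2348:Sun✓ 2352:Fri 2356:Wed 2360:Mon 2364:Sat 2368:Thu 2372:Tue 2376:Sun✓ 2380:Fri 2384:Wed 2388:Mon 2392:Sat 2396:Thu 2400:Tue
Sunday: 2320, 2348, 2376 → 3.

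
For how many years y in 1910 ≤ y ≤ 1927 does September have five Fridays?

6

September has 30 days; it has five Fridays when Friday falls among the first (month-length − 28) days — i.e. when September 1 is one of Friday/Thursday.
September 1 by year: 1910:Thu✓ 1911:Fri✓ 1912:Sun 1913:Mon 1914:Tue 1915:Wed 1916:Fri✓ 1917:Sat 1918:Sun 1919:Mon 1920:Wed 1921:Thu✓ 1922:Fri✓ 1923:Sat 1924:Mon 1925:Tue 1926:Wed 1927:Thu✓
Years with five Fridays: 1910, 1911, 1916, 1921, 1922, 1927 → 6.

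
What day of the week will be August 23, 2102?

Wednesday

January 1, 2102 is a Sunday.
August 23 is day 235 of the year, i.e. 234 days after Jan 1.
234 mod 7 = 3, so advance 3 weekdays from Sunday: Wednesday.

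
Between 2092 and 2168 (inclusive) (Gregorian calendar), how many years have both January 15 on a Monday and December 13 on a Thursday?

7

Check each year's weekday for January 15 and December 13:
  2092: Tue/Sat  2093: Thu/Sun  2094: Fri/Mon  2095: Sat/Tue  2096: Sun/Thu  2097: Tue/Fri  2098: Wed/Sat  2099: Thu/Sun  2100: Fri/Mon  2101: Sat/Tue  2102: Sun/Wed  2103: Mon/Thu ✓  2104: Tue/Sat  2105: Thu/Sun  …(49 more)…  2155: Wed/Sat  2156: Thu/Mon  2157: Sat/Tue  2158: Sun/Wed  2159: Mon/Thu ✓  2160: Tue/Sat  2161: Thu/Sun  2162: Fri/Mon  2163: Sat/Tue  2164: Sun/Thu  2165: Tue/Fri  2166: Wed/Sat  2167: Thu/Sun  2168: Fri/Tue
Both conditions hold in: 2103, 2114, 2125, 2131, 2142, 2153, 2159 — 7.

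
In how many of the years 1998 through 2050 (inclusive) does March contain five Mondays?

23

March has 31 days; it has five Mondays when Monday falls among the first (month-length − 28) days — i.e. when March 1 is one of Monday/Sunday/Saturday.
March 1 by year: 1998:Sun✓ 1999:Mon✓ 2000:Wed 2001:Thu 2002:Fri 2003:Sat✓ 2004:Mon✓ 2005:Tue 2006:Wed 2007:Thu 2008:Sat✓ 2009:Sun✓ 2010:Mon✓ 2011:Tue 2012:Thu …(23 more)… 2036:Sat✓ 2037:Sun✓ 2038:Mon✓ 2039:Tue 2040:Thu 2041:Fri 2042:Sat✓ 2043:Sun✓ 2044:Tue 2045:Wed 2046:Thu 2047:Fri 2048:Sun✓ 2049:Mon✓ 2050:Tue
Years with five Mondays: 1998, 1999, 2003, 2004, 2008, 2009, 2010, 2014, 2015, 2020, 2021, 2025, 2026, 2027, 2031, 2032, 2036, 2037, 2038, 2042, 2043, 2048, 2049 → 23.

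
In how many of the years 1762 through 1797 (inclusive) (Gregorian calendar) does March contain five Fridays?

15

March has 31 days; it has five Fridays when Friday falls among the first (month-length − 28) days — i.e. when March 1 is one of Friday/Thursday/Wednesday.
March 1 by year: 1762:Mon 1763:Tue 1764:Thu✓ 1765:Fri✓ 1766:Sat 1767:Sun 1768:Tue 1769:Wed✓ 1770:Thu✓ 1771:Fri✓ 1772:Sun 1773:Mon 1774:Tue 1775:Wed✓ 1776:Fri✓ …(6 more)… 1783:Sat 1784:Mon 1785:Tue 1786:Wed✓ 1787:Thu✓ 1788:Sat 1789:Sun 1790:Mon 1791:Tue 1792:Thu✓ 1793:Fri✓ 1794:Sat 1795:Sun 1796:Tue 1797:Wed✓
Years with five Fridays: 1764, 1765, 1769, 1770, 1771, 1775, 1776, 1780, 1781, 1782, 1786, 1787, 1792, 1793, 1797 → 15.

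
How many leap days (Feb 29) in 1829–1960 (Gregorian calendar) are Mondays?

6

Leap years in 1829–1960: 32 of them.
Feb 29 weekday advances by 5 (mod 7) from one leap year to the next four years later (or differs when a century non-leap intervenes).
Leap-day weekdays: 1832:Wed 1836:Mon✓ 1840:Sat 1844:Thu 1848:Tue 1852:Sun 1856:Fri 1860:Wed 1864:Mon✓ 1868:Sat 1872:Thu 1876:Tue 1880:Sun …(6 more)… 1912:Thu 1916:Tue 1920:Sun 1924:Fri 1928:Wed 1932:Mon✓ 1936:Sat 1940:Thu 1944:Tue 1948:Sun 1952:Fri 1956:Wed 1960:Mon✓
Monday: 1836, 1864, 1892, 1904, 1932, 1960 → 6.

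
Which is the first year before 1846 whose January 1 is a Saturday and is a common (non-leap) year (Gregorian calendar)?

1842

Jan 1 advances by 2 weekdays after a leap year and by 1 after a common year.
1846: Jan 1 is Thursday.
1845: Wednesday
1844: Monday (leap)
1843: Sunday
1842: Saturday
1842 begins on a Saturday and is a common year.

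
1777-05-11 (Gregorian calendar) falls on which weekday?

January 1, 1777 is a Wednesday.
May 11 is day 131 of the year, i.e. 130 days after Jan 1.
130 mod 7 = 4, so advance 4 weekdays from Wednesday: Sunday.

Sunday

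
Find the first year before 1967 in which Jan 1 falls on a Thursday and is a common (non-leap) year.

1959

Jan 1 advances by 2 weekdays after a leap year and by 1 after a common year.
1967: Jan 1 is Sunday.
1966: Saturday
1965: Friday
1964: Wednesday (leap)
1963: Tuesday
1962: Monday
1961: Sunday
1960: Friday (leap)
1959: Thursday
1959 begins on a Thursday and is a common year.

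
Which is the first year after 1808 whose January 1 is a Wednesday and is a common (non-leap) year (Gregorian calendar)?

Jan 1 advances by 2 weekdays after a leap year and by 1 after a common year.
1808: Jan 1 is Friday (leap).
1809: Sunday
1810: Monday
1811: Tuesday
1812: Wednesday (leap)
1813: Friday
1814: Saturday
1815: Sunday
1816: Monday (leap)
1817: Wednesday
1817 begins on a Wednesday and is a common year.

1817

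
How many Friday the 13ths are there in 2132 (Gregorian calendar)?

Check the 13th of each month of 2132: Jan 13: Sun, Feb 13: Wed, Mar 13: Thu, Apr 13: Sun, May 13: Tue, Jun 13: Fri, Jul 13: Sun, Aug 13: Wed, Sep 13: Sat, Oct 13: Mon, Nov 13: Thu, Dec 13: Sat.
Friday occurs in June — 1 month.

1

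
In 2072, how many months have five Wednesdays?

4

A month of length L has five Wednesdays iff its first Wednesday is on day ≤ L−28 (so day 1–3 in a 31-day month, 1–2 in a 30-day month, day 1 in a leap February).
Checking each month of 2072: Jan starts Fri (31d); Feb starts Mon (29d); Mar starts Tue (31d) ✓; Apr starts Fri (30d); May starts Sun (31d); Jun starts Wed (30d) ✓; Jul starts Fri (31d); Aug starts Mon (31d) ✓; Sep starts Thu (30d); Oct starts Sat (31d); Nov starts Tue (30d) ✓; Dec starts Thu (31d).
Five-Wednesday months: March, June, August, November → 4.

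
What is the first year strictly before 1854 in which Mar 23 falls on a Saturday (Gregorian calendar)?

1850

From one year to the next, a fixed date's weekday advances by 1, or by 2 when a Feb 29 lies between the two dates.
1854: March 23 is Thursday.
1853: Wednesday (−1)
1852: Tuesday (−1)
1851: Sunday (−2)
1850: Saturday (−1)
Mar 23 falls on a Saturday in 1850.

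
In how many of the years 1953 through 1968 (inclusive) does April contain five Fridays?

April has 30 days; it has five Fridays when Friday falls among the first (month-length − 28) days — i.e. when April 1 is one of Friday/Thursday.
April 1 by year: 1953:Wed 1954:Thu✓ 1955:Fri✓ 1956:Sun 1957:Mon 1958:Tue 1959:Wed 1960:Fri✓ 1961:Sat 1962:Sun 1963:Mon 1964:Wed 1965:Thu✓ 1966:Fri✓ 1967:Sat 1968:Mon
Years with five Fridays: 1954, 1955, 1960, 1965, 1966 → 5.

5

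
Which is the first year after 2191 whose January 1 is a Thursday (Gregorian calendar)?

2195

Jan 1 advances by 2 weekdays after a leap year and by 1 after a common year.
2191: Jan 1 is Saturday.
2192: Sunday (leap)
2193: Tuesday
2194: Wednesday
2195: Thursday
2195 begins on a Thursday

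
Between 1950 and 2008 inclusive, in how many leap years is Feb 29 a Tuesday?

2

Leap years in 1950–2008: 15 of them.
Feb 29 weekday advances by 5 (mod 7) from one leap year to the next four years later (or differs when a century non-leap intervenes).
Leap-day weekdays: 1952:Fri 1956:Wed 1960:Mon 1964:Sat 1968:Thu 1972:Tue✓ 1976:Sun 1980:Fri 1984:Wed 1988:Mon 1992:Sat 1996:Thu 2000:Tue✓ 2004:Sun 2008:Fri
Tuesday: 1972, 2000 → 2.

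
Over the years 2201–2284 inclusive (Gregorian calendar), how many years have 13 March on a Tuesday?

Track 13 March's weekday year by year (advancing +1, or +2 across a Feb 29):
  2201: Fri  2202: Sat (+1)  2203: Sun (+1)  2204: Tue (+2) ✓  2205: Wed (+1)
  2206: Thu (+1)  2207: Fri (+1)  2208: Sun (+2)  2209: Mon (+1)  2210: Tue (+1) ✓
  2211: Wed (+1)  2212: Fri (+2)  2213: Sat (+1)  2214: Sun (+1)  … (56 more years) …
  2271: Mon (+1)  2272: Wed (+2)  2273: Thu (+1)  2274: Fri (+1)  2275: Sat (+1)
  2276: Mon (+2)  2277: Tue (+1) ✓  2278: Wed (+1)  2279: Thu (+1)  2280: Sat (+2)
  2281: Sun (+1)  2282: Mon (+1)  2283: Tue (+1) ✓  2284: Thu (+2)
Tuesday years: 2204, 2210, 2221, 2227, 2232, 2238, 2249, 2255, 2260, 2266, 2277, 2283 — 12 in total.

12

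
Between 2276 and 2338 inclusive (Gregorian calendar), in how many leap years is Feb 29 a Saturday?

3

Leap years in 2276–2338: 15 of them.
Feb 29 weekday advances by 5 (mod 7) from one leap year to the next four years later (or differs when a century non-leap intervenes).
Leap-day weekdays: 2276:Tue 2280:Sun 2284:Fri 2288:Wed 2292:Mon 2296:Sat✓ 2304:Mon 2308:Sat✓ 2312:Thu 2316:Tue 2320:Sun 2324:Fri 2328:Wed 2332:Mon 2336:Sat✓
Saturday: 2296, 2308, 2336 → 3.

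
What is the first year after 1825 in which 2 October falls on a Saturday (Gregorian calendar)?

1830

From one year to the next, a fixed date's weekday advances by 1, or by 2 when a Feb 29 lies between the two dates.
1825: October 2 is Sunday.
1826: Monday (+1)
1827: Tuesday (+1)
1828: Thursday (+2)
1829: Friday (+1)
1830: Saturday (+1)
2 October falls on a Saturday in 1830.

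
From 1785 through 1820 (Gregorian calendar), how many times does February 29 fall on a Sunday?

Leap years in 1785–1820: 8 of them.
Feb 29 weekday advances by 5 (mod 7) from one leap year to the next four years later (or differs when a century non-leap intervenes).
Leap-day weekdays: 1788:Fri 1792:Wed 1796:Mon 1804:Wed 1808:Mon 1812:Sat 1816:Thu 1820:Tue
Sunday: none → 0.

0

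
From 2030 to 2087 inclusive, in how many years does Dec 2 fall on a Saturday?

8

Track Dec 2's weekday year by year (advancing +1, or +2 across a Feb 29):
  2030: Mon  2031: Tue (+1)  2032: Thu (+2)  2033: Fri (+1)  2034: Sat (+1) ✓
  2035: Sun (+1)  2036: Tue (+2)  2037: Wed (+1)  2038: Thu (+1)  2039: Fri (+1)
  2040: Sun (+2)  2041: Mon (+1)  2042: Tue (+1)  2043: Wed (+1)  … (30 more years) …
  2074: Sun (+1)  2075: Mon (+1)  2076: Wed (+2)  2077: Thu (+1)  2078: Fri (+1)
  2079: Sat (+1) ✓  2080: Mon (+2)  2081: Tue (+1)  2082: Wed (+1)  2083: Thu (+1)
  2084: Sat (+2) ✓  2085: Sun (+1)  2086: Mon (+1)  2087: Tue (+1)
Saturday years: 2034, 2045, 2051, 2056, 2062, 2073, 2079, 2084 — 8 in total.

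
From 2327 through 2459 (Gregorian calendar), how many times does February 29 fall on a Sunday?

Leap years in 2327–2459: 33 of them.
Feb 29 weekday advances by 5 (mod 7) from one leap year to the next four years later (or differs when a century non-leap intervenes).
Leap-day weekdays: 2328:Wed 2332:Mon 2336:Sat 2340:Thu 2344:Tue 2348:Sun✓ 2352:Fri 2356:Wed 2360:Mon 2364:Sat 2368:Thu 2372:Tue 2376:Sun✓ …(7 more)… 2408:Fri 2412:Wed 2416:Mon 2420:Sat 2424:Thu 2428:Tue 2432:Sun✓ 2436:Fri 2440:Wed 2444:Mon 2448:Sat 2452:Thu 2456:Tue
Sunday: 2348, 2376, 2404, 2432 → 4.

4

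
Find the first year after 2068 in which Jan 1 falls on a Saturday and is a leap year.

2084

Jan 1 advances by 2 weekdays after a leap year and by 1 after a common year.
2068: Jan 1 is Sunday (leap).
2069: Tuesday
2070: Wednesday
2071: Thursday
2072: Friday (leap)
2073: Sunday
2074: Monday
2075: Tuesday
2076: Wednesday (leap)
2077: Friday
2078: Saturday
2079: Sunday
2080: Monday (leap)
2081: Wednesday
2082: Thursday
2083: Friday
2084: Saturday (leap)
2084 begins on a Saturday and is a leap year.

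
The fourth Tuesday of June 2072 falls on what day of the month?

June 1, 2072 is a Wednesday, so the first Tuesday is the 7th.
The fourth Tuesday is 7 + 21 = 28.

28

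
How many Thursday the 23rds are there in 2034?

Check the 23rd of each month of 2034: Jan 23: Mon, Feb 23: Thu, Mar 23: Thu, Apr 23: Sun, May 23: Tue, Jun 23: Fri, Jul 23: Sun, Aug 23: Wed, Sep 23: Sat, Oct 23: Mon, Nov 23: Thu, Dec 23: Sat.
Thursday occurs in February, March, November — 3 months.

3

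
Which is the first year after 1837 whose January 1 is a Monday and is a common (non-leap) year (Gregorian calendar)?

Jan 1 advances by 2 weekdays after a leap year and by 1 after a common year.
1837: Jan 1 is Sunday.
1838: Monday
1838 begins on a Monday and is a common year.

1838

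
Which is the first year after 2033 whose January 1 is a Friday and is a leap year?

Jan 1 advances by 2 weekdays after a leap year and by 1 after a common year.
2033: Jan 1 is Saturday.
2034: Sunday
2035: Monday
2036: Tuesday (leap)
2037: Thursday
2038: Friday
2039: Saturday
2040: Sunday (leap)
2041: Tuesday
2042: Wednesday
2043: Thursday
2044: Friday (leap)
2044 begins on a Friday and is a leap year.

2044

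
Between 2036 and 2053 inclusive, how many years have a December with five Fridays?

December has 31 days; it has five Fridays when Friday falls among the first (month-length − 28) days — i.e. when December 1 is one of Friday/Thursday/Wednesday.
December 1 by year: 2036:Mon 2037:Tue 2038:Wed✓ 2039:Thu✓ 2040:Sat 2041:Sun 2042:Mon 2043:Tue 2044:Thu✓ 2045:Fri✓ 2046:Sat 2047:Sun 2048:Tue 2049:Wed✓ 2050:Thu✓ 2051:Fri✓ 2052:Sun 2053:Mon
Years with five Fridays: 2038, 2039, 2044, 2045, 2049, 2050, 2051 → 7.

7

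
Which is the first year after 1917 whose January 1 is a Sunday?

Jan 1 advances by 2 weekdays after a leap year and by 1 after a common year.
1917: Jan 1 is Monday.
1918: Tuesday
1919: Wednesday
1920: Thursday (leap)
1921: Saturday
1922: Sunday
1922 begins on a Sunday

1922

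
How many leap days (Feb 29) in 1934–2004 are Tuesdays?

3

Leap years in 1934–2004: 18 of them.
Feb 29 weekday advances by 5 (mod 7) from one leap year to the next four years later (or differs when a century non-leap intervenes).
Leap-day weekdays: 1936:Sat 1940:Thu 1944:Tue✓ 1948:Sun 1952:Fri 1956:Wed 1960:Mon 1964:Sat 1968:Thu 1972:Tue✓ 1976:Sun 1980:Fri 1984:Wed 1988:Mon 1992:Sat 1996:Thu 2000:Tue✓ 2004:Sun
Tuesday: 1944, 1972, 2000 → 3.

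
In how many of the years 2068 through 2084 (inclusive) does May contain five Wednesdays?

May has 31 days; it has five Wednesdays when Wednesday falls among the first (month-length − 28) days — i.e. when May 1 is one of Wednesday/Tuesday/Monday.
May 1 by year: 2068:Tue✓ 2069:Wed✓ 2070:Thu 2071:Fri 2072:Sun 2073:Mon✓ 2074:Tue✓ 2075:Wed✓ 2076:Fri 2077:Sat 2078:Sun 2079:Mon✓ 2080:Wed✓ 2081:Thu 2082:Fri 2083:Sat 2084:Mon✓
Years with five Wednesdays: 2068, 2069, 2073, 2074, 2075, 2079, 2080, 2084 → 8.

8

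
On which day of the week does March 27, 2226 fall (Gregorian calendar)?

Monday

January 1, 2226 is a Sunday.
March 27 is day 86 of the year, i.e. 85 days after Jan 1.
85 mod 7 = 1, so advance 1 weekday from Sunday: Monday.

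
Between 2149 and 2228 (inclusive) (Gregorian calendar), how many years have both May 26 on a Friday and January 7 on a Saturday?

Check each year's weekday for May 26 and January 7:
  2149: Mon/Tue  2150: Tue/Wed  2151: Wed/Thu  2152: Fri/Fri  2153: Sat/Sun  2154: Sun/Mon  2155: Mon/Tue  2156: Wed/Wed  2157: Thu/Fri  2158: Fri/Sat ✓  2159: Sat/Sun  2160: Mon/Mon  2161: Tue/Wed  2162: Wed/Thu  …(52 more)…  2215: Fri/Sat ✓  2216: Sun/Sun  2217: Mon/Tue  2218: Tue/Wed  2219: Wed/Thu  2220: Fri/Fri  2221: Sat/Sun  2222: Sun/Mon  2223: Mon/Tue  2224: Wed/Wed  2225: Thu/Fri  2226: Fri/Sat ✓  2227: Sat/Sun  2228: Mon/Mon
Both conditions hold in: 2158, 2169, 2175, 2186, 2197, 2209, 2215, 2226 — 8.

8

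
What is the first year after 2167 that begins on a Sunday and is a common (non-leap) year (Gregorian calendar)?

2169

Jan 1 advances by 2 weekdays after a leap year and by 1 after a common year.
2167: Jan 1 is Thursday.
2168: Friday (leap)
2169: Sunday
2169 begins on a Sunday and is a common year.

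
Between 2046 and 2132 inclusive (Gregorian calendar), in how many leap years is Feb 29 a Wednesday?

Leap years in 2046–2132: 21 of them.
Feb 29 weekday advances by 5 (mod 7) from one leap year to the next four years later (or differs when a century non-leap intervenes).
Leap-day weekdays: 2048:Sat 2052:Thu 2056:Tue 2060:Sun 2064:Fri 2068:Wed✓ 2072:Mon 2076:Sat 2080:Thu 2084:Tue 2088:Sun 2092:Fri 2096:Wed✓ 2104:Fri 2108:Wed✓ 2112:Mon 2116:Sat 2120:Thu 2124:Tue 2128:Sun 2132:Fri
Wednesday: 2068, 2096, 2108 → 3.

3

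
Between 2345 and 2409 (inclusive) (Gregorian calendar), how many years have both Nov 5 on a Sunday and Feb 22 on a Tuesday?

2

Check each year's weekday for Nov 5 and Feb 22:
  2345: Mon/Thu  2346: Tue/Fri  2347: Wed/Sat  2348: Fri/Sun  2349: Sat/Tue  2350: Sun/Wed  2351: Mon/Thu  2352: Wed/Fri  2353: Thu/Sun  2354: Fri/Mon  2355: Sat/Tue  2356: Mon/Wed  2357: Tue/Fri  2358: Wed/Sat  …(37 more)…  2396: Tue/Thu  2397: Wed/Sat  2398: Thu/Sun  2399: Fri/Mon  2400: Sun/Tue ✓  2401: Mon/Thu  2402: Tue/Fri  2403: Wed/Sat  2404: Fri/Sun  2405: Sat/Tue  2406: Sun/Wed  2407: Mon/Thu  2408: Wed/Fri  2409: Thu/Sun
Both conditions hold in: 2372, 2400 — 2.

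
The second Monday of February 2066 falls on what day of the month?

February 1, 2066 is a Monday, so the first Monday is the 1st.
The second Monday is 1 + 7 = 8.

8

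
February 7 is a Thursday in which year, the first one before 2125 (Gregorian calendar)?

2115

From one year to the next, a fixed date's weekday advances by 1, or by 2 when a Feb 29 lies between the two dates.
2125: February 7 is Wednesday.
2124: Monday (−2)
2123: Sunday (−1)
2122: Saturday (−1)
2121: Friday (−1)
2120: Wednesday (−2)
2119: Tuesday (−1)
2118: Monday (−1)
2117: Sunday (−1)
2116: Friday (−2)
2115: Thursday (−1)
February 7 falls on a Thursday in 2115.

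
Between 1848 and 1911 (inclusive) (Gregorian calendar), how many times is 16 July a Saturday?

10

Track 16 July's weekday year by year (advancing +1, or +2 across a Feb 29):
  1848: Sun  1849: Mon (+1)  1850: Tue (+1)  1851: Wed (+1)  1852: Fri (+2)
  1853: Sat (+1) ✓  1854: Sun (+1)  1855: Mon (+1)  1856: Wed (+2)  1857: Thu (+1)
  1858: Fri (+1)  1859: Sat (+1) ✓  1860: Mon (+2)  1861: Tue (+1)  … (36 more years) …
  1898: Sat (+1) ✓  1899: Sun (+1)  1900: Mon (+1)  1901: Tue (+1)  1902: Wed (+1)
  1903: Thu (+1)  1904: Sat (+2) ✓  1905: Sun (+1)  1906: Mon (+1)  1907: Tue (+1)
  1908: Thu (+2)  1909: Fri (+1)  1910: Sat (+1) ✓  1911: Sun (+1)
Saturday years: 1853, 1859, 1864, 1870, 1881, 1887, 1892, 1898, 1904, 1910 — 10 in total.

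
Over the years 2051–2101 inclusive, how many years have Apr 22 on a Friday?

7

Track Apr 22's weekday year by year (advancing +1, or +2 across a Feb 29):
  2051: Sat  2052: Mon (+2)  2053: Tue (+1)  2054: Wed (+1)  2055: Thu (+1)
  2056: Sat (+2)  2057: Sun (+1)  2058: Mon (+1)  2059: Tue (+1)  2060: Thu (+2)
  2061: Fri (+1) ✓  2062: Sat (+1)  2063: Sun (+1)  2064: Tue (+2)  … (23 more years) …
  2088: Thu (+2)  2089: Fri (+1) ✓  2090: Sat (+1)  2091: Sun (+1)  2092: Tue (+2)
  2093: Wed (+1)  2094: Thu (+1)  2095: Fri (+1) ✓  2096: Sun (+2)  2097: Mon (+1)
  2098: Tue (+1)  2099: Wed (+1)  2100: Thu (+1)  2101: Fri (+1) ✓
Friday years: 2061, 2067, 2072, 2078, 2089, 2095, 2101 — 7 in total.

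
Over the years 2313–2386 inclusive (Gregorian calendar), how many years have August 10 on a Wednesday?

Track August 10's weekday year by year (advancing +1, or +2 across a Feb 29):
  2313: Sun  2314: Mon (+1)  2315: Tue (+1)  2316: Thu (+2)  2317: Fri (+1)
  2318: Sat (+1)  2319: Sun (+1)  2320: Tue (+2)  2321: Wed (+1) ✓  2322: Thu (+1)
  2323: Fri (+1)  2324: Sun (+2)  2325: Mon (+1)  2326: Tue (+1)  … (46 more years) …
  2373: Fri (+1)  2374: Sat (+1)  2375: Sun (+1)  2376: Tue (+2)  2377: Wed (+1) ✓
  2378: Thu (+1)  2379: Fri (+1)  2380: Sun (+2)  2381: Mon (+1)  2382: Tue (+1)
  2383: Wed (+1) ✓  2384: Fri (+2)  2385: Sat (+1)  2386: Sun (+1)
Wednesday years: 2321, 2327, 2332, 2338, 2349, 2355, 2360, 2366, 2377, 2383 — 10 in total.

10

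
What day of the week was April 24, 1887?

Sunday

January 1, 1887 is a Saturday.
April 24 is day 114 of the year, i.e. 113 days after Jan 1.
113 mod 7 = 1, so advance 1 weekday from Saturday: Sunday.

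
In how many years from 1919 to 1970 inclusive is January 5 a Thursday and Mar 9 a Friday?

2

Check each year's weekday for January 5 and Mar 9:
  1919: Sun/Sun  1920: Mon/Tue  1921: Wed/Wed  1922: Thu/Thu  1923: Fri/Fri  1924: Sat/Sun  1925: Mon/Mon  1926: Tue/Tue  1927: Wed/Wed  1928: Thu/Fri ✓  1929: Sat/Sat  1930: Sun/Sun  1931: Mon/Mon  1932: Tue/Wed  …(24 more)…  1957: Sat/Sat  1958: Sun/Sun  1959: Mon/Mon  1960: Tue/Wed  1961: Thu/Thu  1962: Fri/Fri  1963: Sat/Sat  1964: Sun/Mon  1965: Tue/Tue  1966: Wed/Wed  1967: Thu/Thu  1968: Fri/Sat  1969: Sun/Sun  1970: Mon/Mon
Both conditions hold in: 1928, 1956 — 2.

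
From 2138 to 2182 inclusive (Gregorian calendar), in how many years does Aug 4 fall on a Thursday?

6

Track Aug 4's weekday year by year (advancing +1, or +2 across a Feb 29):
  2138: Mon  2139: Tue (+1)  2140: Thu (+2) ✓  2141: Fri (+1)  2142: Sat (+1)
  2143: Sun (+1)  2144: Tue (+2)  2145: Wed (+1)  2146: Thu (+1) ✓  2147: Fri (+1)
  2148: Sun (+2)  2149: Mon (+1)  2150: Tue (+1)  2151: Wed (+1)  … (17 more years) …
  2169: Fri (+1)  2170: Sat (+1)  2171: Sun (+1)  2172: Tue (+2)  2173: Wed (+1)
  2174: Thu (+1) ✓  2175: Fri (+1)  2176: Sun (+2)  2177: Mon (+1)  2178: Tue (+1)
  2179: Wed (+1)  2180: Fri (+2)  2181: Sat (+1)  2182: Sun (+1)
Thursday years: 2140, 2146, 2157, 2163, 2168, 2174 — 6 in total.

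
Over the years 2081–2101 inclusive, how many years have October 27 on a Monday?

Track October 27's weekday year by year (advancing +1, or +2 across a Feb 29):
  2081: Mon ✓  2082: Tue (+1)  2083: Wed (+1)  2084: Fri (+2)  2085: Sat (+1)
  2086: Sun (+1)  2087: Mon (+1) ✓  2088: Wed (+2)  2089: Thu (+1)  2090: Fri (+1)
  2091: Sat (+1)  2092: Mon (+2) ✓  2093: Tue (+1)  2094: Wed (+1)  2095: Thu (+1)
  2096: Sat (+2)  2097: Sun (+1)  2098: Mon (+1) ✓  2099: Tue (+1)  2100: Wed (+1)
  2101: Thu (+1)
Monday years: 2081, 2087, 2092, 2098 — 4 in total.

4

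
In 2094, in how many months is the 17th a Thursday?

Check the 17th of each month of 2094: Jan 17: Sun, Feb 17: Wed, Mar 17: Wed, Apr 17: Sat, May 17: Mon, Jun 17: Thu, Jul 17: Sat, Aug 17: Tue, Sep 17: Fri, Oct 17: Sun, Nov 17: Wed, Dec 17: Fri.
Thursday occurs in June — 1 month.

1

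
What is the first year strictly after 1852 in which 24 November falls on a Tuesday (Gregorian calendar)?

From one year to the next, a fixed date's weekday advances by 1, or by 2 when a Feb 29 lies between the two dates.
1852: November 24 is Wednesday.
1853: Thursday (+1)
1854: Friday (+1)
1855: Saturday (+1)
1856: Monday (+2)
1857: Tuesday (+1)
24 November falls on a Tuesday in 1857.

1857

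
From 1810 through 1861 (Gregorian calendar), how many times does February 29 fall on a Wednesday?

2

Leap years in 1810–1861: 13 of them.
Feb 29 weekday advances by 5 (mod 7) from one leap year to the next four years later (or differs when a century non-leap intervenes).
Leap-day weekdays: 1812:Sat 1816:Thu 1820:Tue 1824:Sun 1828:Fri 1832:Wed✓ 1836:Mon 1840:Sat 1844:Thu 1848:Tue 1852:Sun 1856:Fri 1860:Wed✓
Wednesday: 1832, 1860 → 2.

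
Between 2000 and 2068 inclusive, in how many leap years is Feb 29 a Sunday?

3

Leap years in 2000–2068: 18 of them.
Feb 29 weekday advances by 5 (mod 7) from one leap year to the next four years later (or differs when a century non-leap intervenes).
Leap-day weekdays: 2000:Tue 2004:Sun✓ 2008:Fri 2012:Wed 2016:Mon 2020:Sat 2024:Thu 2028:Tue 2032:Sun✓ 2036:Fri 2040:Wed 2044:Mon 2048:Sat 2052:Thu 2056:Tue 2060:Sun✓ 2064:Fri 2068:Wed
Sunday: 2004, 2032, 2060 → 3.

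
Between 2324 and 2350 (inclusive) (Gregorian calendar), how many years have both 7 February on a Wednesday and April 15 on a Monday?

1

Check each year's weekday for 7 February and April 15:
  2324: Thu/Tue  2325: Sat/Wed  2326: Sun/Thu  2327: Mon/Fri  2328: Tue/Sun  2329: Thu/Mon  2330: Fri/Tue  2331: Sat/Wed  2332: Sun/Fri  2333: Tue/Sat  2334: Wed/Sun  2335: Thu/Mon  2336: Fri/Wed  2337: Sun/Thu  2338: Mon/Fri  2339: Tue/Sat  2340: Wed/Mon ✓  2341: Fri/Tue  2342: Sat/Wed  2343: Sun/Thu  2344: Mon/Sat  2345: Wed/Sun  2346: Thu/Mon  2347: Fri/Tue  2348: Sat/Thu  2349: Mon/Fri  2350: Tue/Sat
Both conditions hold in: 2340 — 1.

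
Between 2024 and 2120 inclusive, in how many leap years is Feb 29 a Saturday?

Leap years in 2024–2120: 24 of them.
Feb 29 weekday advances by 5 (mod 7) from one leap year to the next four years later (or differs when a century non-leap intervenes).
Leap-day weekdays: 2024:Thu 2028:Tue 2032:Sun 2036:Fri 2040:Wed 2044:Mon 2048:Sat✓ 2052:Thu 2056:Tue 2060:Sun 2064:Fri 2068:Wed 2072:Mon 2076:Sat✓ 2080:Thu 2084:Tue 2088:Sun 2092:Fri 2096:Wed 2104:Fri 2108:Wed 2112:Mon 2116:Sat✓ 2120:Thu
Saturday: 2048, 2076, 2116 → 3.

3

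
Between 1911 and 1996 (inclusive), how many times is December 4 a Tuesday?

12

Track December 4's weekday year by year (advancing +1, or +2 across a Feb 29):
  1911: Mon  1912: Wed (+2)  1913: Thu (+1)  1914: Fri (+1)  1915: Sat (+1)
  1916: Mon (+2)  1917: Tue (+1) ✓  1918: Wed (+1)  1919: Thu (+1)  1920: Sat (+2)
  1921: Sun (+1)  1922: Mon (+1)  1923: Tue (+1) ✓  1924: Thu (+2)  … (58 more years) …
  1983: Sun (+1)  1984: Tue (+2) ✓  1985: Wed (+1)  1986: Thu (+1)  1987: Fri (+1)
  1988: Sun (+2)  1989: Mon (+1)  1990: Tue (+1) ✓  1991: Wed (+1)  1992: Fri (+2)
  1993: Sat (+1)  1994: Sun (+1)  1995: Mon (+1)  1996: Wed (+2)
Tuesday years: 1917, 1923, 1928, 1934, 1945, 1951, 1956, 1962, 1973, 1979, 1984, 1990 — 12 in total.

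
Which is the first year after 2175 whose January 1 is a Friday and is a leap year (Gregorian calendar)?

Jan 1 advances by 2 weekdays after a leap year and by 1 after a common year.
2175: Jan 1 is Sunday.
2176: Monday (leap)
2177: Wednesday
2178: Thursday
2179: Friday
2180: Saturday (leap)
2181: Monday
2182: Tuesday
2183: Wednesday
2184: Thursday (leap)
2185: Saturday
2186: Sunday
2187: Monday
2188: Tuesday (leap)
2189: Thursday
2190: Friday
2191: Saturday
2192: Sunday (leap)
2193: Tuesday
2194: Wednesday
2195: Thursday
2196: Friday (leap)
2196 begins on a Friday and is a leap year.

2196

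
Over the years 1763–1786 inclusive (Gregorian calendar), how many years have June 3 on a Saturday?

4

Track June 3's weekday year by year (advancing +1, or +2 across a Feb 29):
  1763: Fri  1764: Sun (+2)  1765: Mon (+1)  1766: Tue (+1)  1767: Wed (+1)
  1768: Fri (+2)  1769: Sat (+1) ✓  1770: Sun (+1)  1771: Mon (+1)  1772: Wed (+2)
  1773: Thu (+1)  1774: Fri (+1)  1775: Sat (+1) ✓  1776: Mon (+2)  1777: Tue (+1)
  1778: Wed (+1)  1779: Thu (+1)  1780: Sat (+2) ✓  1781: Sun (+1)  1782: Mon (+1)
  1783: Tue (+1)  1784: Thu (+2)  1785: Fri (+1)  1786: Sat (+1) ✓
Saturday years: 1769, 1775, 1780, 1786 — 4 in total.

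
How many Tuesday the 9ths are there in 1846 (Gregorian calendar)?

Check the 9th of each month of 1846: Jan 9: Fri, Feb 9: Mon, Mar 9: Mon, Apr 9: Thu, May 9: Sat, Jun 9: Tue, Jul 9: Thu, Aug 9: Sun, Sep 9: Wed, Oct 9: Fri, Nov 9: Mon, Dec 9: Wed.
Tuesday occurs in June — 1 month.

1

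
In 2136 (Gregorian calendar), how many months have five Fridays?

4

A month of length L has five Fridays iff its first Friday is on day ≤ L−28 (so day 1–3 in a 31-day month, 1–2 in a 30-day month, day 1 in a leap February).
Checking each month of 2136: Jan starts Sun (31d); Feb starts Wed (29d); Mar starts Thu (31d) ✓; Apr starts Sun (30d); May starts Tue (31d); Jun starts Fri (30d) ✓; Jul starts Sun (31d); Aug starts Wed (31d) ✓; Sep starts Sat (30d); Oct starts Mon (31d); Nov starts Thu (30d) ✓; Dec starts Sat (31d).
Five-Friday months: March, June, August, November → 4.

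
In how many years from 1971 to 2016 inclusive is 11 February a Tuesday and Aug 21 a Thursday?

5

Check each year's weekday for 11 February and Aug 21:
  1971: Thu/Sat  1972: Fri/Mon  1973: Sun/Tue  1974: Mon/Wed  1975: Tue/Thu ✓  1976: Wed/Sat  1977: Fri/Sun  1978: Sat/Mon  1979: Sun/Tue  1980: Mon/Thu  1981: Wed/Fri  1982: Thu/Sat  1983: Fri/Sun  1984: Sat/Tue  …(18 more)…  2003: Tue/Thu ✓  2004: Wed/Sat  2005: Fri/Sun  2006: Sat/Mon  2007: Sun/Tue  2008: Mon/Thu  2009: Wed/Fri  2010: Thu/Sat  2011: Fri/Sun  2012: Sat/Tue  2013: Mon/Wed  2014: Tue/Thu ✓  2015: Wed/Fri  2016: Thu/Sun
Both conditions hold in: 1975, 1986, 1997, 2003, 2014 — 5.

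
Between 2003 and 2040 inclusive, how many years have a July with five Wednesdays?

July has 31 days; it has five Wednesdays when Wednesday falls among the first (month-length − 28) days — i.e. when July 1 is one of Wednesday/Tuesday/Monday.
July 1 by year: 2003:Tue✓ 2004:Thu 2005:Fri 2006:Sat 2007:Sun 2008:Tue✓ 2009:Wed✓ 2010:Thu 2011:Fri 2012:Sun 2013:Mon✓ 2014:Tue✓ 2015:Wed✓ 2016:Fri 2017:Sat …(8 more)… 2026:Wed✓ 2027:Thu 2028:Sat 2029:Sun 2030:Mon✓ 2031:Tue✓ 2032:Thu 2033:Fri 2034:Sat 2035:Sun 2036:Tue✓ 2037:Wed✓ 2038:Thu 2039:Fri 2040:Sun
Years with five Wednesdays: 2003, 2008, 2009, 2013, 2014, 2015, 2019, 2020, 2024, 2025, 2026, 2030, 2031, 2036, 2037 → 15.

15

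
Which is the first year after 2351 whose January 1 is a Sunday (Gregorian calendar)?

Jan 1 advances by 2 weekdays after a leap year and by 1 after a common year.
2351: Jan 1 is Monday.
2352: Tuesday (leap)
2353: Thursday
2354: Friday
2355: Saturday
2356: Sunday (leap)
2356 begins on a Sunday

2356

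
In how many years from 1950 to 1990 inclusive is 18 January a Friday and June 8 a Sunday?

Check each year's weekday for 18 January and June 8:
  1950: Wed/Thu  1951: Thu/Fri  1952: Fri/Sun ✓  1953: Sun/Mon  1954: Mon/Tue  1955: Tue/Wed  1956: Wed/Fri  1957: Fri/Sat  1958: Sat/Sun  1959: Sun/Mon  1960: Mon/Wed  1961: Wed/Thu  1962: Thu/Fri  1963: Fri/Sat  …(13 more)…  1977: Tue/Wed  1978: Wed/Thu  1979: Thu/Fri  1980: Fri/Sun ✓  1981: Sun/Mon  1982: Mon/Tue  1983: Tue/Wed  1984: Wed/Fri  1985: Fri/Sat  1986: Sat/Sun  1987: Sun/Mon  1988: Mon/Wed  1989: Wed/Thu  1990: Thu/Fri
Both conditions hold in: 1952, 1980 — 2.

2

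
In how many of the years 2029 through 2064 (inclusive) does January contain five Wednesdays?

January has 31 days; it has five Wednesdays when Wednesday falls among the first (month-length − 28) days — i.e. when January 1 is one of Wednesday/Tuesday/Monday.
January 1 by year: 2029:Mon✓ 2030:Tue✓ 2031:Wed✓ 2032:Thu 2033:Sat 2034:Sun 2035:Mon✓ 2036:Tue✓ 2037:Thu 2038:Fri 2039:Sat 2040:Sun 2041:Tue✓ 2042:Wed✓ 2043:Thu …(6 more)… 2050:Sat 2051:Sun 2052:Mon✓ 2053:Wed✓ 2054:Thu 2055:Fri 2056:Sat 2057:Mon✓ 2058:Tue✓ 2059:Wed✓ 2060:Thu 2061:Sat 2062:Sun 2063:Mon✓ 2064:Tue✓
Years with five Wednesdays: 2029, 2030, 2031, 2035, 2036, 2041, 2042, 2046, 2047, 2048, 2052, 2053, 2057, 2058, 2059, 2063, 2064 → 17.

17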